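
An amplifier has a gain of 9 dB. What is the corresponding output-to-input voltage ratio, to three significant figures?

Voltage ratio = 10^(dB/20).
10^(9/20) = 10^(0.4500) = 2.82.

2.82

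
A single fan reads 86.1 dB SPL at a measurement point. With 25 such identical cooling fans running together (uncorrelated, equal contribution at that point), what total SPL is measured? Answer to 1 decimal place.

25 equal incoherent sources raise the level by 10·log₁₀(25) = 13.98 dB.
L_total = 86.1 + 13.98 = 100.1 dB SPL.

100.1 dB SPL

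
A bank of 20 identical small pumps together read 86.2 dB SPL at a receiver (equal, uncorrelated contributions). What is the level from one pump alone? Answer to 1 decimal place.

20 equal incoherent sources add 10·log₁₀(20) = 13.01 dB over one source.
L_one = 86.2 − 13.01 = 73.2 dB SPL.

73.2 dB SPL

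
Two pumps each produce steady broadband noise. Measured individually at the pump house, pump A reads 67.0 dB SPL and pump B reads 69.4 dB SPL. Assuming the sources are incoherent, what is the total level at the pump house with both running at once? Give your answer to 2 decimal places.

71.37 dB SPL

Uncorrelated sources add in intensity (power), not in dB.
L_total = 10·log₁₀(10^(67.0/10) + 10^(69.4/10)) = 10·log₁₀(13720000) = 71.37 dB SPL.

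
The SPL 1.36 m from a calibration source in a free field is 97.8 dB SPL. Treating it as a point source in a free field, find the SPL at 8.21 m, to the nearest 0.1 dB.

82.2 dB SPL

For a point source in a free field, ΔL = −20·log₁₀(d₂/d₁).
ΔL = −20·log₁₀(8.21/1.36) = -15.62 dB, so L₂ = 97.8 + (-15.62) = 82.2 dB SPL.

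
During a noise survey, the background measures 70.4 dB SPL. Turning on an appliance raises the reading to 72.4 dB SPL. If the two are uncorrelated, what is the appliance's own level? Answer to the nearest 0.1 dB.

Background correction is a power subtraction:
L_src = 10·log₁₀(10^(72.4/10) − 10^(70.4/10)) = 10·log₁₀(6413000) = 68.1 dB SPL.

68.1 dB SPL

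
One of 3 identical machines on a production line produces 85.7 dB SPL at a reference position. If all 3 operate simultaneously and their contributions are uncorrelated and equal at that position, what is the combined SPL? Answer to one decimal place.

3 equal incoherent sources raise the level by 10·log₁₀(3) = 4.77 dB.
L_total = 85.7 + 4.77 = 90.5 dB SPL.

90.5 dB SPL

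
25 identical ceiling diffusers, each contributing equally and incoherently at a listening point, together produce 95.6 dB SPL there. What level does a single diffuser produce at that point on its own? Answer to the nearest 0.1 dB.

81.6 dB SPL

25 equal incoherent sources add 10·log₁₀(25) = 13.98 dB over one source.
L_one = 95.6 − 13.98 = 81.6 dB SPL.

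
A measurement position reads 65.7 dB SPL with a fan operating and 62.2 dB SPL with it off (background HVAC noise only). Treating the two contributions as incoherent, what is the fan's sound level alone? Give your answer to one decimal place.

Subtract intensities: L_src = 10·log₁₀(10^(L_total/10) − 10^(L_bg/10)).
L_src = 10·log₁₀(10^(65.7/10) − 10^(62.2/10)) = 10·log₁₀(2056000) = 63.1 dB SPL.

63.1 dB SPL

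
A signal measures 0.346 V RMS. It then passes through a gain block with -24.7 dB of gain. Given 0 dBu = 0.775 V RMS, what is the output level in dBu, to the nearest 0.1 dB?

-31.7 dBu

Input level: 20·log₁₀(0.346/0.775) = -7.00 dBu.
Output: -7.00 − 24.7 = -31.7 dBu.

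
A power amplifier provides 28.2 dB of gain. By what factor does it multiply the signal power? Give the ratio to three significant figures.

661

Power ratio = 10^(dB/10).
10^(28.2/10) = 10^(2.820) = 661.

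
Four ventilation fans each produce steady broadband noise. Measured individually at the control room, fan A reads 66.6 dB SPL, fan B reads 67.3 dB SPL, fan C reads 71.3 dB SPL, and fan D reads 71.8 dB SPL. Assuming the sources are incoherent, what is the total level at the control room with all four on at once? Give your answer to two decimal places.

Uncorrelated sources add in intensity (power), not in dB.
L_total = 10·log₁₀(10^(66.6/10) + 10^(67.3/10) + 10^(71.3/10) + 10^(71.8/10)) = 10·log₁₀(38570000) = 75.86 dB SPL.

75.86 dB SPL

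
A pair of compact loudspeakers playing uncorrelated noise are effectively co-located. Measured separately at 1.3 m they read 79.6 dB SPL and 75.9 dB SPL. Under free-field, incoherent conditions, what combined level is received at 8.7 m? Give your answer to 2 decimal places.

64.63 dB SPL

Combined at 1.3 m: 10·log₁₀(10^(79.6/10)+10^(75.9/10)) = 81.143 dB SPL.
Then apply −20·log₁₀(8.7/1.3) = -16.512 dB → 64.63 dB SPL.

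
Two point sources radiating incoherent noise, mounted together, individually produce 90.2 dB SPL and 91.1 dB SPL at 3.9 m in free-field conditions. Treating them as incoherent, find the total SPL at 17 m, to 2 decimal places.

Combined at 3.9 m: 10·log₁₀(10^(90.2/10)+10^(91.1/10)) = 93.684 dB SPL.
Then apply −20·log₁₀(17/3.9) = -12.788 dB → 80.90 dB SPL.

80.90 dB SPL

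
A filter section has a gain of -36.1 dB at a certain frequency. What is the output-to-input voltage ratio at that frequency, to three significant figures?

0.0157

Voltage ratio = 10^(dB/20).
10^(-36.1/20) = 10^(-1.805) = 0.0157.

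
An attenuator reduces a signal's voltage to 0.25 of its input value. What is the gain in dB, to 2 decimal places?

-12.04 dB

Voltage ratio → dB uses the 20·log₁₀ form:
20·log₁₀(0.25) = -12.04 dB.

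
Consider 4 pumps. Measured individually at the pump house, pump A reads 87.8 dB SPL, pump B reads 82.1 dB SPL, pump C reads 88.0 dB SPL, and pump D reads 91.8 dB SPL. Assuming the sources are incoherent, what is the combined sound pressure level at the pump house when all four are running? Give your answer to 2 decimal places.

Uncorrelated sources add in intensity (power), not in dB.
L_total = 10·log₁₀(10^(87.8/10) + 10^(82.1/10) + 10^(88.0/10) + 10^(91.8/10)) = 10·log₁₀(2909000000) = 94.64 dB SPL.

94.64 dB SPL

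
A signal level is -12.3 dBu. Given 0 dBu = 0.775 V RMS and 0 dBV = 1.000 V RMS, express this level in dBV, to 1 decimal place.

The offset between the scales is 20·log₁₀(0.775/1.000) = −2.214 dB.
So dBV = -12.3 − 2.214 = -14.5 dBV.

-14.5 dBV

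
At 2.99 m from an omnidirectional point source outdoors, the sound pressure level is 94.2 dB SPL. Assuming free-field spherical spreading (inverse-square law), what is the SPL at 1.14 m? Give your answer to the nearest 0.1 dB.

Free-field point source: level drops by 20·log₁₀ of the distance ratio.
ΔL = −20·log₁₀(1.14/2.99) = 8.38 dB, so L₂ = 94.2 + (8.38) = 102.6 dB SPL.

102.6 dB SPL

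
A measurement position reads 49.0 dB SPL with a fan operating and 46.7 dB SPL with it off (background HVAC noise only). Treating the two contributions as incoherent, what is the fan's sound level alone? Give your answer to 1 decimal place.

Subtract intensities: L_src = 10·log₁₀(10^(L_total/10) − 10^(L_bg/10)).
L_src = 10·log₁₀(10^(49.0/10) − 10^(46.7/10)) = 10·log₁₀(32660) = 45.1 dB SPL.

45.1 dB SPL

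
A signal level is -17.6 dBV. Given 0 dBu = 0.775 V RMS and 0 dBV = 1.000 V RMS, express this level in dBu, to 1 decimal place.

The offset between the scales is 20·log₁₀(0.775/1.000) = −2.214 dB.
So dBu = -17.6 + 2.214 = -15.4 dBu.

-15.4 dBu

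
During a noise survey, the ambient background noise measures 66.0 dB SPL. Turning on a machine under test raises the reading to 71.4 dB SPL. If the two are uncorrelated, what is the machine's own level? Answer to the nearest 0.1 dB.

69.9 dB SPL

Background correction is a power subtraction:
L_src = 10·log₁₀(10^(71.4/10) − 10^(66.0/10)) = 10·log₁₀(9823000) = 69.9 dB SPL.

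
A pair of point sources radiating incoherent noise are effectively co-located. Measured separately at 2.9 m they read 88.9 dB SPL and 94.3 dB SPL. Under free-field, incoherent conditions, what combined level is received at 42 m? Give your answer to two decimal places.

Combined at 2.9 m: 10·log₁₀(10^(88.9/10)+10^(94.3/10)) = 95.401 dB SPL.
Then apply −20·log₁₀(42/2.9) = -23.217 dB → 72.18 dB SPL.

72.18 dB SPL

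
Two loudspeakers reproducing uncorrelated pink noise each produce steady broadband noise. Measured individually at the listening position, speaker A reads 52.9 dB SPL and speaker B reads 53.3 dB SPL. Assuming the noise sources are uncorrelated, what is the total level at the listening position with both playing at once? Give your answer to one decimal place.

56.1 dB SPL

Incoherent sources sum as intensities:
L_total = 10·log₁₀(10^(52.9/10) + 10^(53.3/10)) = 10·log₁₀(408800) = 56.1 dB SPL.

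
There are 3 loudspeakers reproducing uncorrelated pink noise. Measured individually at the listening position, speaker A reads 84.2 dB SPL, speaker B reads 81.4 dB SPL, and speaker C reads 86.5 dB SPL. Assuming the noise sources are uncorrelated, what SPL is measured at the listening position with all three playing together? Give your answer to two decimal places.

89.28 dB SPL

Incoherent sources sum as intensities:
L_total = 10·log₁₀(10^(84.2/10) + 10^(81.4/10) + 10^(86.5/10)) = 10·log₁₀(847700000) = 89.28 dB SPL.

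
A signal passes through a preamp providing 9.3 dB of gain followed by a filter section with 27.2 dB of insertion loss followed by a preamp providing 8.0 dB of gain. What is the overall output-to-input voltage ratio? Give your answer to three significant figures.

Net gain = 9.3 + (−27.2) + 8.0 = -9.9 dB.
Voltage ratio = 10^(-9.9/20) = 0.320.

0.320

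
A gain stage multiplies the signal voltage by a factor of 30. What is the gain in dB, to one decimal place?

29.5 dB

For a voltage ratio, dB = 20·log₁₀(V₂/V₁).
20·log₁₀(30) = 29.5 dB.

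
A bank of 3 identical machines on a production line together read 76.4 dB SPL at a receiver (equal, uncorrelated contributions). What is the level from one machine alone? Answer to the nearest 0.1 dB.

3 equal incoherent sources add 10·log₁₀(3) = 4.77 dB over one source.
L_one = 76.4 − 4.77 = 71.6 dB SPL.

71.6 dB SPL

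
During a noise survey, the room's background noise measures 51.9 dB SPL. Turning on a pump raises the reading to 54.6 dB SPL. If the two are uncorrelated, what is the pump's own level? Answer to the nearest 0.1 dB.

Remove the background by subtracting linear intensities:
L_src = 10·log₁₀(10^(54.6/10) − 10^(51.9/10)) = 10·log₁₀(133500) = 51.3 dB SPL.

51.3 dB SPL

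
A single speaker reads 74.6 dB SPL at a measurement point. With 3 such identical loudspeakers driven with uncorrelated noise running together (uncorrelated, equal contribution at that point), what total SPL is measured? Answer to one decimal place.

3 equal incoherent sources raise the level by 10·log₁₀(3) = 4.77 dB.
L_total = 74.6 + 4.77 = 79.4 dB SPL.

79.4 dB SPL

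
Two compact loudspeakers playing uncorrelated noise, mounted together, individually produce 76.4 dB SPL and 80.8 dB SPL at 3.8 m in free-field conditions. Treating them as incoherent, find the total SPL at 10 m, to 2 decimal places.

73.74 dB SPL

Combined at 3.8 m: 10·log₁₀(10^(76.4/10)+10^(80.8/10)) = 82.145 dB SPL.
Then apply −20·log₁₀(10/3.8) = -8.404 dB → 73.74 dB SPL.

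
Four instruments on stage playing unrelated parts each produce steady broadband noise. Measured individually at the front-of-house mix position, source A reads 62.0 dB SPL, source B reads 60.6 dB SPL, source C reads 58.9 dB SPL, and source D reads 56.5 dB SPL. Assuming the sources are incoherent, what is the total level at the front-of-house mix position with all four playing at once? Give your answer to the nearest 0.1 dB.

Add the sources as powers (linear), then convert back to dB:
L_total = 10·log₁₀(10^(62.0/10) + 10^(60.6/10) + 10^(58.9/10) + 10^(56.5/10)) = 10·log₁₀(3956000) = 66.0 dB SPL.

66.0 dB SPL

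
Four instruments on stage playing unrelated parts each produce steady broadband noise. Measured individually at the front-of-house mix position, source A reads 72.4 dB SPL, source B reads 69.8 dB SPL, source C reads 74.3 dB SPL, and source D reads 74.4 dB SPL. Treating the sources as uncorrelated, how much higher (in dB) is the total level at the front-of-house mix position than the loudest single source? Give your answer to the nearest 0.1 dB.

4.7 dB

Uncorrelated sources add in intensity (power), not in dB.
L_total = 10·log₁₀(10^(72.4/10) + 10^(69.8/10) + 10^(74.3/10) + 10^(74.4/10)) = 79.11 dB SPL.
Excess over the loudest (74.4 dB): 79.11 − 74.4 = 4.7 dB.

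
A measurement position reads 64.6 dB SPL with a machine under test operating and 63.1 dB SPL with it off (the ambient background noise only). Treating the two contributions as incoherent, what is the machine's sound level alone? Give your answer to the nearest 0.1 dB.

Subtract intensities: L_src = 10·log₁₀(10^(L_total/10) − 10^(L_bg/10)).
L_src = 10·log₁₀(10^(64.6/10) − 10^(63.1/10)) = 10·log₁₀(842300) = 59.3 dB SPL.

59.3 dB SPL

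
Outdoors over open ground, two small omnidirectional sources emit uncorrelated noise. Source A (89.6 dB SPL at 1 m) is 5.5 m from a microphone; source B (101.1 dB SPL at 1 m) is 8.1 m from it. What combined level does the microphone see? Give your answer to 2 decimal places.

At the listener: L_A = 89.6 − 20·log₁₀(5.5) = 74.793 dB; L_B = 101.1 − 20·log₁₀(8.1) = 82.930 dB.
Combined: 10·log₁₀(10^(74.793/10)+10^(82.930/10)) = 83.55 dB SPL.

83.55 dB SPL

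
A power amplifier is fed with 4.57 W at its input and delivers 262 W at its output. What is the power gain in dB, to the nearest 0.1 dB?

Power is a power quantity, so gain = 10·log₁₀(P_out/P_in).
10·log₁₀(262/4.57) = 10·log₁₀(57.33) = 17.6 dB.

17.6 dB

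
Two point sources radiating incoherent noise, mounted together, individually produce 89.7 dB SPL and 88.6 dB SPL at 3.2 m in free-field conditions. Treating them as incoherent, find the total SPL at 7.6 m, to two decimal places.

Combined at 3.2 m: 10·log₁₀(10^(89.7/10)+10^(88.6/10)) = 92.195 dB SPL.
Then apply −20·log₁₀(7.6/3.2) = -7.513 dB → 84.68 dB SPL.

84.68 dB SPL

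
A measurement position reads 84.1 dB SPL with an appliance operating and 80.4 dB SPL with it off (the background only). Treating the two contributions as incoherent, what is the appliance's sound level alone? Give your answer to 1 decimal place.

81.7 dB SPL

Remove the background by subtracting linear intensities:
L_src = 10·log₁₀(10^(84.1/10) − 10^(80.4/10)) = 10·log₁₀(147400000) = 81.7 dB SPL.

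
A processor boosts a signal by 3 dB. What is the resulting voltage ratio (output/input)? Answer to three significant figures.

Voltage ratio = 10^(dB/20).
10^(3/20) = 10^(0.1500) = 1.41.

1.41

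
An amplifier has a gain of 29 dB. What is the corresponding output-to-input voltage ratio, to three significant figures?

28.2

Voltage ratio = 10^(dB/20).
10^(29/20) = 10^(1.450) = 28.2.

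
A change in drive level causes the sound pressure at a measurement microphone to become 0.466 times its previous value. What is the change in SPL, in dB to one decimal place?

SPL change from a pressure ratio uses the 20·log₁₀ form:
20·log₁₀(0.466) = -6.6 dB.

-6.6 dB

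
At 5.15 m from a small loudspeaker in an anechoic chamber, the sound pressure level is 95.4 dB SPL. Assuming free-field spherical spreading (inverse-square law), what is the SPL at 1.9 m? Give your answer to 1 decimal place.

104.1 dB SPL

Free-field point source: level drops by 20·log₁₀ of the distance ratio.
ΔL = −20·log₁₀(1.9/5.15) = 8.66 dB, so L₂ = 95.4 + (8.66) = 104.1 dB SPL.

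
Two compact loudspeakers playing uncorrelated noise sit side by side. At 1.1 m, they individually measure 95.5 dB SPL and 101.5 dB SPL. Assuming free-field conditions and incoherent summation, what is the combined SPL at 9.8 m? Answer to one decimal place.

83.5 dB SPL

Combined at 1.1 m: 10·log₁₀(10^(95.5/10)+10^(101.5/10)) = 102.47 dB SPL.
Then apply −20·log₁₀(9.8/1.1) = -19.00 dB → 83.5 dB SPL.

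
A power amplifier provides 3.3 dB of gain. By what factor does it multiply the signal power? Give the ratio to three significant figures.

Power ratio = 10^(dB/10).
10^(3.3/10) = 10^(0.3300) = 2.14.

2.14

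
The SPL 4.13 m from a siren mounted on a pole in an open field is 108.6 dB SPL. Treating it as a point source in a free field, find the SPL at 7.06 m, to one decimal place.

103.9 dB SPL

Inverse-square spreading gives ΔL = −20·log₁₀(d₂/d₁).
ΔL = −20·log₁₀(7.06/4.13) = -4.66 dB, so L₂ = 108.6 + (-4.66) = 103.9 dB SPL.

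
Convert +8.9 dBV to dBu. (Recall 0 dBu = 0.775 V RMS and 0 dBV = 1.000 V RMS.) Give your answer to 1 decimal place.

The offset between the scales is 20·log₁₀(0.775/1.000) = −2.214 dB.
So dBu = +8.9 + 2.214 = +11.1 dBu.

+11.1 dBu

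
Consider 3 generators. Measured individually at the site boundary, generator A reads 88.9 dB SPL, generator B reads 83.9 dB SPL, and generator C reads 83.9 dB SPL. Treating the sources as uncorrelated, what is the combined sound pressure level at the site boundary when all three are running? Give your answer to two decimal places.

91.03 dB SPL

Incoherent sources sum as intensities:
L_total = 10·log₁₀(10^(88.9/10) + 10^(83.9/10) + 10^(83.9/10)) = 10·log₁₀(1267000000) = 91.03 dB SPL.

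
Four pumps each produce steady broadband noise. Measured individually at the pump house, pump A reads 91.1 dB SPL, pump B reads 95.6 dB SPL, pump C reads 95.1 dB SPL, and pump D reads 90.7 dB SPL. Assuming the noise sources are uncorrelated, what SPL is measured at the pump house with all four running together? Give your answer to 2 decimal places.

Uncorrelated sources add in intensity (power), not in dB.
L_total = 10·log₁₀(10^(91.1/10) + 10^(95.6/10) + 10^(95.1/10) + 10^(90.7/10)) = 10·log₁₀(9330000000) = 99.70 dB SPL.

99.70 dB SPL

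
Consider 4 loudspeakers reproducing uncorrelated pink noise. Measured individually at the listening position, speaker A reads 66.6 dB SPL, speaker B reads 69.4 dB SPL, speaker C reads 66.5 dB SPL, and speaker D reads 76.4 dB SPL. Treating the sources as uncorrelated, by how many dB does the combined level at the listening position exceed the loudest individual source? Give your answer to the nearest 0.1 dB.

Incoherent sources sum as intensities:
L_total = 10·log₁₀(10^(66.6/10) + 10^(69.4/10) + 10^(66.5/10) + 10^(76.4/10)) = 77.88 dB SPL.
Excess over the loudest (76.4 dB): 77.88 − 76.4 = 1.5 dB.

1.5 dB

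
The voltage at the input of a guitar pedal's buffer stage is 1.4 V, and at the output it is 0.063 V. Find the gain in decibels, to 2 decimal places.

Voltage is an amplitude quantity, so gain = 20·log₁₀(V_out/V_in).
20·log₁₀(0.063/1.4) = 20·log₁₀(0.04500) = -26.94 dB.

-26.94 dB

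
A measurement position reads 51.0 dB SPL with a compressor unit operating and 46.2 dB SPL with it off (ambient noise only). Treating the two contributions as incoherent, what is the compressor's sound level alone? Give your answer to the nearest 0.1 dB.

49.3 dB SPL

Subtract intensities: L_src = 10·log₁₀(10^(L_total/10) − 10^(L_bg/10)).
L_src = 10·log₁₀(10^(51.0/10) − 10^(46.2/10)) = 10·log₁₀(84210) = 49.3 dB SPL.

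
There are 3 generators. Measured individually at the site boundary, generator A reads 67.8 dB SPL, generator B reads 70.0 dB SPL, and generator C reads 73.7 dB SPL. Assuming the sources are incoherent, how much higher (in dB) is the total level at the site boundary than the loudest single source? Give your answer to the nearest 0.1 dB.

2.3 dB

Uncorrelated sources add in intensity (power), not in dB.
L_total = 10·log₁₀(10^(67.8/10) + 10^(70.0/10) + 10^(73.7/10)) = 75.96 dB SPL.
Excess over the loudest (73.7 dB): 75.96 − 73.7 = 2.3 dB.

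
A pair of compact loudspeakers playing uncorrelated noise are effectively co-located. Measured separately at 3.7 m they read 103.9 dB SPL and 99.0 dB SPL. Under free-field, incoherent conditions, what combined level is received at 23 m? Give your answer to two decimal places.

89.25 dB SPL

Combined at 3.7 m: 10·log₁₀(10^(103.9/10)+10^(99.0/10)) = 105.118 dB SPL.
Then apply −20·log₁₀(23/3.7) = -15.871 dB → 89.25 dB SPL.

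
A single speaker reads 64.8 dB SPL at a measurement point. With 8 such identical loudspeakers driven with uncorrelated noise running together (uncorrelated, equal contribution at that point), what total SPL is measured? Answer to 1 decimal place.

73.8 dB SPL

8 equal incoherent sources raise the level by 10·log₁₀(8) = 9.03 dB.
L_total = 64.8 + 9.03 = 73.8 dB SPL.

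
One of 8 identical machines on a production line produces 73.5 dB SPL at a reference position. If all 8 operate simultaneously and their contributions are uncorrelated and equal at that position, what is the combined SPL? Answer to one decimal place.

8 equal incoherent sources raise the level by 10·log₁₀(8) = 9.03 dB.
L_total = 73.5 + 9.03 = 82.5 dB SPL.

82.5 dB SPL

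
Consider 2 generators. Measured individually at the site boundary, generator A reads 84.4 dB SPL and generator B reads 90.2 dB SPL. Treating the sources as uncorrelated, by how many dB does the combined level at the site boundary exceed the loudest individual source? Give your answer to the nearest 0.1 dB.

Uncorrelated sources add in intensity (power), not in dB.
L_total = 10·log₁₀(10^(84.4/10) + 10^(90.2/10)) = 91.21 dB SPL.
Excess over the loudest (90.2 dB): 91.21 − 90.2 = 1.0 dB.

1.0 dB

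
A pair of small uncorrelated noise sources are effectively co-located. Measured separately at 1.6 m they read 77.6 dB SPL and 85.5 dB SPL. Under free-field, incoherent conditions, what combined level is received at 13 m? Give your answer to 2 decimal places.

67.96 dB SPL

Combined at 1.6 m: 10·log₁₀(10^(77.6/10)+10^(85.5/10)) = 86.153 dB SPL.
Then apply −20·log₁₀(13/1.6) = -18.196 dB → 67.96 dB SPL.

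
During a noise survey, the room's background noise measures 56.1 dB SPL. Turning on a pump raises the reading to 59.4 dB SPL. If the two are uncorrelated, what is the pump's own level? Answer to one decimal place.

Subtract intensities: L_src = 10·log₁₀(10^(L_total/10) − 10^(L_bg/10)).
L_src = 10·log₁₀(10^(59.4/10) − 10^(56.1/10)) = 10·log₁₀(463600) = 56.7 dB SPL.

56.7 dB SPL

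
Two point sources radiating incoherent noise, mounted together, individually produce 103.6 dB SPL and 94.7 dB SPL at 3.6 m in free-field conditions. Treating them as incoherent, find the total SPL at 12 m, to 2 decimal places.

Combined at 3.6 m: 10·log₁₀(10^(103.6/10)+10^(94.7/10)) = 104.126 dB SPL.
Then apply −20·log₁₀(12/3.6) = -10.458 dB → 93.67 dB SPL.

93.67 dB SPL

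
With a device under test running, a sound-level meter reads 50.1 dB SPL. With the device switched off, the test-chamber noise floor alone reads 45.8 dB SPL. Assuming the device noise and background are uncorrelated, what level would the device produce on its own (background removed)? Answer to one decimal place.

48.1 dB SPL

Remove the background by subtracting linear intensities:
L_src = 10·log₁₀(10^(50.1/10) − 10^(45.8/10)) = 10·log₁₀(64310) = 48.1 dB SPL.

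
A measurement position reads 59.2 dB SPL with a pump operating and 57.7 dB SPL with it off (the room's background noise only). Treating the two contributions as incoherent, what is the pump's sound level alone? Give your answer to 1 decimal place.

Subtract intensities: L_src = 10·log₁₀(10^(L_total/10) − 10^(L_bg/10)).
L_src = 10·log₁₀(10^(59.2/10) − 10^(57.7/10)) = 10·log₁₀(242900) = 53.9 dB SPL.

53.9 dB SPL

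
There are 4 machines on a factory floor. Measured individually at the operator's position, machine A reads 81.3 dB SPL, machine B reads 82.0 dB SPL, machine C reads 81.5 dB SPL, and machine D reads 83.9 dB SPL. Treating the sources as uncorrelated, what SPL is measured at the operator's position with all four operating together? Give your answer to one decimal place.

88.3 dB SPL

Add the sources as powers (linear), then convert back to dB:
L_total = 10·log₁₀(10^(81.3/10) + 10^(82.0/10) + 10^(81.5/10) + 10^(83.9/10)) = 10·log₁₀(680100000) = 88.3 dB SPL.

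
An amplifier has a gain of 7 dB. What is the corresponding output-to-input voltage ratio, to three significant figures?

2.24

Voltage ratio = 10^(dB/20).
10^(7/20) = 10^(0.3500) = 2.24.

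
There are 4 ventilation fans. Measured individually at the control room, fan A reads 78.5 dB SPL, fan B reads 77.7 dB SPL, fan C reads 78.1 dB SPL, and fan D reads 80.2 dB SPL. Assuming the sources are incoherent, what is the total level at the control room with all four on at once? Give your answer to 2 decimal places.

Incoherent sources sum as intensities:
L_total = 10·log₁₀(10^(78.5/10) + 10^(77.7/10) + 10^(78.1/10) + 10^(80.2/10)) = 10·log₁₀(299000000) = 84.76 dB SPL.

84.76 dB SPL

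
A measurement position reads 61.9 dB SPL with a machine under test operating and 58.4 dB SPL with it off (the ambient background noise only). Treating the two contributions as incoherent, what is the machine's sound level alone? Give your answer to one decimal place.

Background correction is a power subtraction:
L_src = 10·log₁₀(10^(61.9/10) − 10^(58.4/10)) = 10·log₁₀(857000) = 59.3 dB SPL.

59.3 dB SPL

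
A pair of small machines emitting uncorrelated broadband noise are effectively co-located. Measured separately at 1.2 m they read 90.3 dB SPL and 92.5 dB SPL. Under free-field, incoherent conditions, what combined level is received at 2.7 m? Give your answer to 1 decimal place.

87.5 dB SPL

Combined at 1.2 m: 10·log₁₀(10^(90.3/10)+10^(92.5/10)) = 94.55 dB SPL.
Then apply −20·log₁₀(2.7/1.2) = -7.04 dB → 87.5 dB SPL.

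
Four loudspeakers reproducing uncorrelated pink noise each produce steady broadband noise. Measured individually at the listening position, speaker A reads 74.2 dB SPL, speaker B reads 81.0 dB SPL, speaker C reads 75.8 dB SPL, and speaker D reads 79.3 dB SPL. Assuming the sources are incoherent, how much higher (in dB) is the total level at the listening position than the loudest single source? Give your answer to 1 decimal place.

3.4 dB

Add the sources as powers (linear), then convert back to dB:
L_total = 10·log₁₀(10^(74.2/10) + 10^(81.0/10) + 10^(75.8/10) + 10^(79.3/10)) = 84.40 dB SPL.
Excess over the loudest (81.0 dB): 84.40 − 81.0 = 3.4 dB.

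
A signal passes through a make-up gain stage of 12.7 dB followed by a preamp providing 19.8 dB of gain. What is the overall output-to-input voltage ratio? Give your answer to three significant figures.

42.2

Net gain = 12.7 + 19.8 = 32.5 dB.
Voltage ratio = 10^(32.5/20) = 42.2.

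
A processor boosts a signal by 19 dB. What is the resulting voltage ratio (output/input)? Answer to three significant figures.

8.91

Voltage ratio = 10^(dB/20).
10^(19/20) = 10^(0.9500) = 8.91.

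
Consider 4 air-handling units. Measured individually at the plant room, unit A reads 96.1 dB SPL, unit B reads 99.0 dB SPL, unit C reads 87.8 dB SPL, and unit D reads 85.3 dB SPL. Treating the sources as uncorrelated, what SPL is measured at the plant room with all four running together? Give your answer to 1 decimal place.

Uncorrelated sources add in intensity (power), not in dB.
L_total = 10·log₁₀(10^(96.1/10) + 10^(99.0/10) + 10^(87.8/10) + 10^(85.3/10)) = 10·log₁₀(12958000000) = 101.1 dB SPL.

101.1 dB SPL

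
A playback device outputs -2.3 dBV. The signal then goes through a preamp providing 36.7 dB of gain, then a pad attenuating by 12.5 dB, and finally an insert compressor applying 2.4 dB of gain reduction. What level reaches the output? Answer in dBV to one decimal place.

Cascaded gains and losses add directly in dB.
-2.3 + 36.7 − 12.5 − 2.4 = +19.5 dBV.

+19.5 dBV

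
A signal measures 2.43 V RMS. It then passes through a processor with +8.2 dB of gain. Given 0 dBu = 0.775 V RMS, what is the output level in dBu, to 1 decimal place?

+18.1 dBu

Input level: 20·log₁₀(2.43/0.775) = 9.93 dBu.
Output: 9.93 + 8.2 = +18.1 dBu.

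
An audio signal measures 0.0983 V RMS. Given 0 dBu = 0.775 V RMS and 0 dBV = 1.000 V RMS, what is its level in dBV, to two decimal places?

-20.15 dBV

dBV = 20·log₁₀(V / 1.000 V).
20·log₁₀(0.0983/1.000) = -20.15 dBV.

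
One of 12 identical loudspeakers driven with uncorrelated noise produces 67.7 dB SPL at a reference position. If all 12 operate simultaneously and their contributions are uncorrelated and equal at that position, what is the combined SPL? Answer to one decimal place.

78.5 dB SPL

12 equal incoherent sources raise the level by 10·log₁₀(12) = 10.79 dB.
L_total = 67.7 + 10.79 = 78.5 dB SPL.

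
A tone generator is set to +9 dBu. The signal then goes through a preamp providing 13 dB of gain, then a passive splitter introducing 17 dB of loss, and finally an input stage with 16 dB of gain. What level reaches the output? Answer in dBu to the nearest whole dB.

+21 dBu

Gain stages sum in dB:
+9 + 13 − 17 + 16 = +21 dBu.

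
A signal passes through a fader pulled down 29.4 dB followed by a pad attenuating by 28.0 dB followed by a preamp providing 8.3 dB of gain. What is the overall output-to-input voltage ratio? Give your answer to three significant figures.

0.00351

Net gain = (−29.4) + (−28.0) + 8.3 = -49.1 dB.
Voltage ratio = 10^(-49.1/20) = 0.00351.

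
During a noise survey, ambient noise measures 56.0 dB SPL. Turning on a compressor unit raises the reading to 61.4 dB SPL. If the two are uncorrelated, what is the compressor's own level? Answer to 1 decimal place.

Remove the background by subtracting linear intensities:
L_src = 10·log₁₀(10^(61.4/10) − 10^(56.0/10)) = 10·log₁₀(982300) = 59.9 dB SPL.

59.9 dB SPL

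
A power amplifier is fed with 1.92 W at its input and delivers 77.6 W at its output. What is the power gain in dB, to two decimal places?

Power ratio → dB uses the 10·log₁₀ form:
10·log₁₀(77.6/1.92) = 10·log₁₀(40.42) = 16.07 dB.

16.07 dB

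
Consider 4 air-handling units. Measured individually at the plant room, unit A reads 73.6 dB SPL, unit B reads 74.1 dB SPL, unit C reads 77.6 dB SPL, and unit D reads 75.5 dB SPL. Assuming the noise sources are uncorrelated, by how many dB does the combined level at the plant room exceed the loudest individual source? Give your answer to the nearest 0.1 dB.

Uncorrelated sources add in intensity (power), not in dB.
L_total = 10·log₁₀(10^(73.6/10) + 10^(74.1/10) + 10^(77.6/10) + 10^(75.5/10)) = 81.51 dB SPL.
Excess over the loudest (77.6 dB): 81.51 − 77.6 = 3.9 dB.

3.9 dB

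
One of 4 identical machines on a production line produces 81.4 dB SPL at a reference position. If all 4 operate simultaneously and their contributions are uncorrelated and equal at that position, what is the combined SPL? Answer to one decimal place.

4 equal incoherent sources raise the level by 10·log₁₀(4) = 6.02 dB.
L_total = 81.4 + 6.02 = 87.4 dB SPL.

87.4 dB SPL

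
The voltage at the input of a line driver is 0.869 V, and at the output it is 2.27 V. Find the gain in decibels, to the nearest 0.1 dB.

For a voltage ratio, dB = 20·log₁₀(V₂/V₁).
20·log₁₀(2.27/0.869) = 20·log₁₀(2.612) = 8.3 dB.

8.3 dB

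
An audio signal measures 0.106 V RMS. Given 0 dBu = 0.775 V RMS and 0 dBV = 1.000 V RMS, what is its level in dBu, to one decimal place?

-17.3 dBu

dBu = 20·log₁₀(V / 0.775 V).
20·log₁₀(0.106/0.775) = -17.3 dBu.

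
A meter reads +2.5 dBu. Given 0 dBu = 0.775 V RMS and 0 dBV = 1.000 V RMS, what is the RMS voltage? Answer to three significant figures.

V = 0.775 V × 10^(+2.5/20).
= 0.775 × 1.334 = 1.03 V.

1.03 V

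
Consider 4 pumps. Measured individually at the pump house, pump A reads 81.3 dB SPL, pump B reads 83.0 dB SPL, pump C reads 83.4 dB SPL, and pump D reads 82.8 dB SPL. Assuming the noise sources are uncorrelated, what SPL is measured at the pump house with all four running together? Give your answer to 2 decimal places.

Incoherent sources sum as intensities:
L_total = 10·log₁₀(10^(81.3/10) + 10^(83.0/10) + 10^(83.4/10) + 10^(82.8/10)) = 10·log₁₀(743700000) = 88.71 dB SPL.

88.71 dB SPL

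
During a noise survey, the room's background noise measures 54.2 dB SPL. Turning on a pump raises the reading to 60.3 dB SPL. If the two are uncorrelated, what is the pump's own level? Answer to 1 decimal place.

Remove the background by subtracting linear intensities:
L_src = 10·log₁₀(10^(60.3/10) − 10^(54.2/10)) = 10·log₁₀(808500) = 59.1 dB SPL.

59.1 dB SPL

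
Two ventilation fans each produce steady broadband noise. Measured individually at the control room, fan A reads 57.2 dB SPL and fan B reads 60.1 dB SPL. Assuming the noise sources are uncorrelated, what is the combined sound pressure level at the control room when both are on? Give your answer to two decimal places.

Add the sources as powers (linear), then convert back to dB:
L_total = 10·log₁₀(10^(57.2/10) + 10^(60.1/10)) = 10·log₁₀(1548000) = 61.90 dB SPL.

61.90 dB SPL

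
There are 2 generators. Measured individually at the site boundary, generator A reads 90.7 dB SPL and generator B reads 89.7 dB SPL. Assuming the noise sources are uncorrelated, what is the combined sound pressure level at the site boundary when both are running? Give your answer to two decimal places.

93.24 dB SPL

Uncorrelated sources add in intensity (power), not in dB.
L_total = 10·log₁₀(10^(90.7/10) + 10^(89.7/10)) = 10·log₁₀(2108000000) = 93.24 dB SPL.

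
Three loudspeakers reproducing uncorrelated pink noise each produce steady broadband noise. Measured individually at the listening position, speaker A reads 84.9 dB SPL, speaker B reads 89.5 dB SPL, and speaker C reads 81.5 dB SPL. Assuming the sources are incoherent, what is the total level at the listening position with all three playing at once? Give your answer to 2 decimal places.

91.28 dB SPL

Add the sources as powers (linear), then convert back to dB:
L_total = 10·log₁₀(10^(84.9/10) + 10^(89.5/10) + 10^(81.5/10)) = 10·log₁₀(1342000000) = 91.28 dB SPL.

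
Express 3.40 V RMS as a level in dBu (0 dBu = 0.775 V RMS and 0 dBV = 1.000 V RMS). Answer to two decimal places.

+12.84 dBu

dBu = 20·log₁₀(V / 0.775 V).
20·log₁₀(3.40/0.775) = +12.84 dBu.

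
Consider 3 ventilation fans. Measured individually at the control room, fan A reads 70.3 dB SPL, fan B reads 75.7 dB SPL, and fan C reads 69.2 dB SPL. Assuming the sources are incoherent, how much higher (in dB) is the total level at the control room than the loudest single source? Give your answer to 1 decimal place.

Add the sources as powers (linear), then convert back to dB:
L_total = 10·log₁₀(10^(70.3/10) + 10^(75.7/10) + 10^(69.2/10)) = 77.50 dB SPL.
Excess over the loudest (75.7 dB): 77.50 − 75.7 = 1.8 dB.

1.8 dB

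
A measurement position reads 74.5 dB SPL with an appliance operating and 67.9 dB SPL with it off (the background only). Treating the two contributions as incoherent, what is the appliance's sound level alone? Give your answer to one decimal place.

Remove the background by subtracting linear intensities:
L_src = 10·log₁₀(10^(74.5/10) − 10^(67.9/10)) = 10·log₁₀(22020000) = 73.4 dB SPL.

73.4 dB SPL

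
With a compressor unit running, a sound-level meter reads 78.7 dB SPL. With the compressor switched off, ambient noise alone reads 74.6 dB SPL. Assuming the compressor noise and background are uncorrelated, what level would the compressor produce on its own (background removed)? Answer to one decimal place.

Subtract intensities: L_src = 10·log₁₀(10^(L_total/10) − 10^(L_bg/10)).
L_src = 10·log₁₀(10^(78.7/10) − 10^(74.6/10)) = 10·log₁₀(45290000) = 76.6 dB SPL.

76.6 dB SPL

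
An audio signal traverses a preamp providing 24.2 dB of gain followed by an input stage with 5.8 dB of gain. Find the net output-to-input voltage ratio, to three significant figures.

Net gain = 24.2 + 5.8 = 30.0 dB.
Voltage ratio = 10^(30.0/20) = 31.6.

31.6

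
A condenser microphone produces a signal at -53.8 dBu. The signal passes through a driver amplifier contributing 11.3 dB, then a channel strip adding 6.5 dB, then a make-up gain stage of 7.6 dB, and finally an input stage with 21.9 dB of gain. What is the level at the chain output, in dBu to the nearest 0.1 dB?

In dB, series stages simply add:
-53.8 + 11.3 + 6.5 + 7.6 + 21.9 = -6.5 dBu.

-6.5 dBu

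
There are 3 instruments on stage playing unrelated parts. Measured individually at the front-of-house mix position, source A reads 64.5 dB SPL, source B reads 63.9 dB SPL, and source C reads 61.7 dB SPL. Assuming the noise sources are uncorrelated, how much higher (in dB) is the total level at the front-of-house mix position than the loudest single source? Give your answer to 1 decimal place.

Uncorrelated sources add in intensity (power), not in dB.
L_total = 10·log₁₀(10^(64.5/10) + 10^(63.9/10) + 10^(61.7/10)) = 68.29 dB SPL.
Excess over the loudest (64.5 dB): 68.29 − 64.5 = 3.8 dB.

3.8 dB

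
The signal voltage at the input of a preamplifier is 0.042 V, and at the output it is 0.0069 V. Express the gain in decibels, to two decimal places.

-15.69 dB

For a voltage ratio, dB = 20·log₁₀(V₂/V₁).
20·log₁₀(0.0069/0.042) = 20·log₁₀(0.1643) = -15.69 dB.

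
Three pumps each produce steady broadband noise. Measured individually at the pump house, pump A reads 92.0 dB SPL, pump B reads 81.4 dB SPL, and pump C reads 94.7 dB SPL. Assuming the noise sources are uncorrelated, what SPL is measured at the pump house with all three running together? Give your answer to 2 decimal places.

Add the sources as powers (linear), then convert back to dB:
L_total = 10·log₁₀(10^(92.0/10) + 10^(81.4/10) + 10^(94.7/10)) = 10·log₁₀(4674000000) = 96.70 dB SPL.

96.70 dB SPL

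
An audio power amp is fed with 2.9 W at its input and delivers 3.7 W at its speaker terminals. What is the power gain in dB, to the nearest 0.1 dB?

1.1 dB

For a power ratio, dB = 10·log₁₀(P₂/P₁).
10·log₁₀(3.7/2.9) = 10·log₁₀(1.276) = 1.1 dB.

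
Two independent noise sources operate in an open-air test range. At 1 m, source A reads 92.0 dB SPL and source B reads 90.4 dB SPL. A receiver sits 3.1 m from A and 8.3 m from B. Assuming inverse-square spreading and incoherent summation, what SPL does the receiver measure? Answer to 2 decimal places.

82.57 dB SPL

At the listener: L_A = 92.0 − 20·log₁₀(3.1) = 82.173 dB; L_B = 90.4 − 20·log₁₀(8.3) = 72.018 dB.
Combined: 10·log₁₀(10^(82.173/10)+10^(72.018/10)) = 82.57 dB SPL.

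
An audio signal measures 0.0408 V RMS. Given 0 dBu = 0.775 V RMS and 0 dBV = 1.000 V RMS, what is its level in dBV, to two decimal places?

-27.79 dBV

dBV = 20·log₁₀(V / 1.000 V).
20·log₁₀(0.0408/1.000) = -27.79 dBV.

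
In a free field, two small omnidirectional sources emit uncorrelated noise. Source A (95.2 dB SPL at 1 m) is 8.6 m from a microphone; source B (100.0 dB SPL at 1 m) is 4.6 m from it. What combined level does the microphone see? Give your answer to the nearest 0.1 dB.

87.1 dB SPL

At the listener: L_A = 95.2 − 20·log₁₀(8.6) = 76.51 dB; L_B = 100.0 − 20·log₁₀(4.6) = 86.74 dB.
Combined: 10·log₁₀(10^(76.51/10)+10^(86.74/10)) = 87.1 dB SPL.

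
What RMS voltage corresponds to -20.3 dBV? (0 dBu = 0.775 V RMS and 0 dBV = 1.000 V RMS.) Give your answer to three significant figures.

0.0966 V

V = 1.000 V × 10^(-20.3/20).
= 1.000 × 0.09661 = 0.0966 V.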